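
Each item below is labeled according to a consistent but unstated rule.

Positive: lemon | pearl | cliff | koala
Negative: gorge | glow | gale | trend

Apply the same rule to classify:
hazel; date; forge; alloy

Every 'Positive' example satisfies: odd length AND contains 'l'. None of the 'Negative' examples do.
hazel — length 5, has 'l', hence Positive. date — length 4, no 'l', hence Negative. forge — length 5, no 'l', hence Negative. alloy — length 5, has 'l', hence Positive.

Positive, Negative, Negative, Positive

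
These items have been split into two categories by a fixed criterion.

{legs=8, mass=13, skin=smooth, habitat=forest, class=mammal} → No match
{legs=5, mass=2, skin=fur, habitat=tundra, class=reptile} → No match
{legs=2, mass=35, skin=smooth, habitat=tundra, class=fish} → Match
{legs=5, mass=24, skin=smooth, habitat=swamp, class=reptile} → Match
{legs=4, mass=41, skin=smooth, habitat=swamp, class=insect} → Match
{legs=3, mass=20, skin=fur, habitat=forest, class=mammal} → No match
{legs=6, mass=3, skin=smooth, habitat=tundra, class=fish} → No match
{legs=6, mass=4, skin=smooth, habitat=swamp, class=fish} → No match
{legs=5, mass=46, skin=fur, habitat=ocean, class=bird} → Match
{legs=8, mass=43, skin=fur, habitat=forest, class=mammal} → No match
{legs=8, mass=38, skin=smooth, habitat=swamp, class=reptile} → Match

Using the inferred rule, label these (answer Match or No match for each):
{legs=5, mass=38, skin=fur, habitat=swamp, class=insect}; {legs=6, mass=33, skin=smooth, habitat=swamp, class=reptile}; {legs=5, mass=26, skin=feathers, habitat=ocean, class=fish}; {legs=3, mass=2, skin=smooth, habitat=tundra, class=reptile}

The classifier is using: mass ≥ 24 AND mass ≠ 43.
{legs=5, mass=38, skin=fur, habitat=swamp, class=insect}: mass = 38, qualifies → Match. {legs=6, mass=33, skin=smooth, habitat=swamp, class=reptile}: mass = 33, qualifies → Match. {legs=5, mass=26, skin=feathers, habitat=ocean, class=fish}: mass = 26, qualifies → Match. {legs=3, mass=2, skin=smooth, habitat=tundra, class=reptile}: mass = 2, doesn't qualify → No match.

Match, Match, Match, No match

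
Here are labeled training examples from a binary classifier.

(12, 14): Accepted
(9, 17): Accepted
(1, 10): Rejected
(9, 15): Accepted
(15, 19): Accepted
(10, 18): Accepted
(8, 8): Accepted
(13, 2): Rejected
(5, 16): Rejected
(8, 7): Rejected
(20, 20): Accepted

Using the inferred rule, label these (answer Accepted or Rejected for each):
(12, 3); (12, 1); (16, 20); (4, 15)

The classifier is using: sum is even.
Rejected: (12, 3), since 12+3 = 15.
Rejected: (12, 1), since 12+1 = 13.
Accepted: (16, 20), since 16+20 = 36.
Rejected: (4, 15), since 4+15 = 19.

Rejected, Rejected, Accepted, Rejected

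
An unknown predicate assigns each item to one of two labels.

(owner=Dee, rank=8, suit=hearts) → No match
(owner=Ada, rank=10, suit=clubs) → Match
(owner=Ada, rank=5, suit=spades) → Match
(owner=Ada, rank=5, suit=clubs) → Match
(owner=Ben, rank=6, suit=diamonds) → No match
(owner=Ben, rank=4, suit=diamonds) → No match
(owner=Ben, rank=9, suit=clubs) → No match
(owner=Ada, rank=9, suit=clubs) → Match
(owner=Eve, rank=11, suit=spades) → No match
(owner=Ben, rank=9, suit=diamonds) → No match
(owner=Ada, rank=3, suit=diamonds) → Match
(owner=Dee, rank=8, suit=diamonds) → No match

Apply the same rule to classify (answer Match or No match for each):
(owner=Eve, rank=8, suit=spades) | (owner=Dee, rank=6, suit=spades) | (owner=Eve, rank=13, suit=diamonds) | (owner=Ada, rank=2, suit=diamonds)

One predicate separates the groups cleanly: owner is Ada.
No match: (owner=Eve, rank=8, suit=spades), since owner is Eve.
No match: (owner=Dee, rank=6, suit=spades), since owner is Dee.
No match: (owner=Eve, rank=13, suit=diamonds), since owner is Eve.
Match: (owner=Ada, rank=2, suit=diamonds), since owner is Ada.

No match, No match, No match, Match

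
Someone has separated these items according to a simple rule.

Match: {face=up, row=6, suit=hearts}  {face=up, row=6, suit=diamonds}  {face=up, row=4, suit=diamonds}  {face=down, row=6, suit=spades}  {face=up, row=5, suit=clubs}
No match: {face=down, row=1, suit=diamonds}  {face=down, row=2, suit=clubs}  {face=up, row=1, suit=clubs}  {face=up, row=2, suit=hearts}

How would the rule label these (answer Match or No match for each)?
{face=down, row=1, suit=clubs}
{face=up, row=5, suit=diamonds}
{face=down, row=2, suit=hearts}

The common property of the 'Match' items is: row ≥ 4. No 'No match' item has it.
{face=down, row=1, suit=clubs} — row = 1, hence No match. {face=up, row=5, suit=diamonds} — row = 5, hence Match. {face=down, row=2, suit=hearts} — row = 2, hence No match.

No match, Match, No match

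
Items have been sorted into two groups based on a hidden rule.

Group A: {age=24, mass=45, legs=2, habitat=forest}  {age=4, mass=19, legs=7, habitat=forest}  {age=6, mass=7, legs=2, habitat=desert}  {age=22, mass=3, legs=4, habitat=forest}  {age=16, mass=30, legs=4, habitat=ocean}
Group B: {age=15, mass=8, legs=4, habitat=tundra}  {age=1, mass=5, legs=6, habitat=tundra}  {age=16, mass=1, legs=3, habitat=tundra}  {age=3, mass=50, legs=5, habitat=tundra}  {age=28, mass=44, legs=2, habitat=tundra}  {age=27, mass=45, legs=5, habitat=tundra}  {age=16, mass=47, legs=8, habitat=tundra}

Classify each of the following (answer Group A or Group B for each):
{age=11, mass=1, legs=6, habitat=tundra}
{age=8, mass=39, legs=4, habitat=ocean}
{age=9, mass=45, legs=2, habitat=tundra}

All 'Group A' examples share one property — habitat is not tundra — and every 'Group B' example lacks it.
{age=11, mass=1, legs=6, habitat=tundra}: Group B (habitat is tundra).
{age=8, mass=39, legs=4, habitat=ocean}: Group A (habitat is ocean).
{age=9, mass=45, legs=2, habitat=tundra}: Group B (habitat is tundra).

Group B, Group A, Group B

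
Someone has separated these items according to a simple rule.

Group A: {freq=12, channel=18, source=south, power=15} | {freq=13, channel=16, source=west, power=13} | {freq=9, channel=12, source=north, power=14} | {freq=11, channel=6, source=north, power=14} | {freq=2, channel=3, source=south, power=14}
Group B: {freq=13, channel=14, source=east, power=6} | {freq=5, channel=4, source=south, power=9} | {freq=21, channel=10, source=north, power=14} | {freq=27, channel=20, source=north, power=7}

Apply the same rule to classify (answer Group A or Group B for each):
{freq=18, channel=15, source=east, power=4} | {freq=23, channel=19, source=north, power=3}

All 'Group A' examples share one property — freq ≤ 13 AND power ≥ 13 — and every 'Group B' example lacks it.

Group B, Group B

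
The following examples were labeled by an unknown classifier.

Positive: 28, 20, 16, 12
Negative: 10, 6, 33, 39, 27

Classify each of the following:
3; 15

Negative, Negative

One predicate separates the groups cleanly: multiple of 4.
3: 3 = 4·0 + 3, lacks this property → Negative.
15: 15 = 4·3 + 3, lacks this property → Negative.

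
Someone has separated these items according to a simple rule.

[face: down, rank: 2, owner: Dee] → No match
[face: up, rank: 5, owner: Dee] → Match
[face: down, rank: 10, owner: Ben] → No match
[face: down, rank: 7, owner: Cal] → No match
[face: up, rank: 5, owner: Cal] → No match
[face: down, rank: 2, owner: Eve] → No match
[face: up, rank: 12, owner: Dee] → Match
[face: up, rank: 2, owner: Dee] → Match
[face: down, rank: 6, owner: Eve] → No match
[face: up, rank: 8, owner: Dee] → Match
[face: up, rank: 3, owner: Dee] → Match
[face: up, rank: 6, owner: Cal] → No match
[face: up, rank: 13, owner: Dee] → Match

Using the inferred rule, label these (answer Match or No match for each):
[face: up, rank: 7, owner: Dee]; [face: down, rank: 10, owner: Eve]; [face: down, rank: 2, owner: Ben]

Match, No match, No match

The classifier is using: owner is Dee AND face is up.
[face: up, rank: 7, owner: Dee] → owner is Dee, face is up → Match. [face: down, rank: 10, owner: Eve] → owner is Eve, face is down → No match. [face: down, rank: 2, owner: Ben] → owner is Ben, face is down → No match.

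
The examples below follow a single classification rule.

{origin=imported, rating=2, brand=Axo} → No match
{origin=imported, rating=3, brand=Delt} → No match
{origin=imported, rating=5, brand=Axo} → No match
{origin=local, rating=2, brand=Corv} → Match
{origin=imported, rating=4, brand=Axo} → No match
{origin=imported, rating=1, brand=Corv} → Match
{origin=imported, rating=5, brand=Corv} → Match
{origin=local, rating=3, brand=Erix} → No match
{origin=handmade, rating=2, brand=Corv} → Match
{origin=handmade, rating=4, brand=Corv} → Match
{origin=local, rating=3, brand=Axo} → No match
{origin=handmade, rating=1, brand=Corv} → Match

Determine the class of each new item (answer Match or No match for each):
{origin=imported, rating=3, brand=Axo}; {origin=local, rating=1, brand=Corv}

No match, Match

A rule that fits every label: brand is Corv — true of each 'Match' example, false of each 'No match' one.
{origin=imported, rating=3, brand=Axo} — brand is Axo, hence No match. {origin=local, rating=1, brand=Corv} — brand is Corv, hence Match.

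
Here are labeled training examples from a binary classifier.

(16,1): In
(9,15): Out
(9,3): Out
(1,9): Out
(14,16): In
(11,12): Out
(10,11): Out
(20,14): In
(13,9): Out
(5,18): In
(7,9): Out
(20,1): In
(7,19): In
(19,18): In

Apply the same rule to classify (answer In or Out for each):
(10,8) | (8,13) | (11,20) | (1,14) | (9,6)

Out, Out, In, Out, Out

The common property of the 'In' items is: max ≥ 16. No 'Out' item has it.
Out: (10,8), since max 10.
Out: (8,13), since max 13.
In: (11,20), since max 20.
Out: (1,14), since max 14.
Out: (9,6), since max 9.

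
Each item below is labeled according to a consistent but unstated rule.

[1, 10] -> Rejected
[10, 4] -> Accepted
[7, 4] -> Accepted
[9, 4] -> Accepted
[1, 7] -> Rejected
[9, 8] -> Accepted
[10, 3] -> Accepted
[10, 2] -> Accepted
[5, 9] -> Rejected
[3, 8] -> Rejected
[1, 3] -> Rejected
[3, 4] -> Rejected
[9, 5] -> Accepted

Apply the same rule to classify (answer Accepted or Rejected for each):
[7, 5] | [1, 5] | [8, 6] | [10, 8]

A rule that fits every label: first > second — true of each 'Accepted' example, false of each 'Rejected' one.

Accepted, Rejected, Accepted, Accepted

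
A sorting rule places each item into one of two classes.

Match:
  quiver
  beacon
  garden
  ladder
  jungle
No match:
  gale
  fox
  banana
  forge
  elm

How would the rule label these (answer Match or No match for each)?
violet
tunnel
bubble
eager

Match, Match, Match, No match

The rule appears to be: length 6 AND contains 'e'.
violet → length 6, has 'e' → Match.
tunnel → length 6, has 'e' → Match.
bubble → length 6, has 'e' → Match.
eager → length 5, has 'e' → No match.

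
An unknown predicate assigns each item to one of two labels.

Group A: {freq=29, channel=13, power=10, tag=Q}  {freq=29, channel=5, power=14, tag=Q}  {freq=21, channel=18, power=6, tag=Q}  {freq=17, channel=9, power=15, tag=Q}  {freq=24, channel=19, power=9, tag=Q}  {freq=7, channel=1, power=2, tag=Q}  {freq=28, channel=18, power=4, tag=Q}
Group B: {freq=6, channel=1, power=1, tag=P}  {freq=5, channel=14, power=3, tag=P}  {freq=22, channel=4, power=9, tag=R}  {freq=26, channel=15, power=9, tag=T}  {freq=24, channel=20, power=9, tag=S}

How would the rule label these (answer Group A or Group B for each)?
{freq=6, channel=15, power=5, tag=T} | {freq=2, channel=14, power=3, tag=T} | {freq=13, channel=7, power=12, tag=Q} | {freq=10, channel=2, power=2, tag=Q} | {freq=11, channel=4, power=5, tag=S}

Group B, Group B, Group A, Group A, Group B

The simplest hypothesis consistent with all the labels is: tag is Q.
{freq=6, channel=15, power=5, tag=T} → tag is T → Group B. {freq=2, channel=14, power=3, tag=T} → tag is T → Group B. {freq=13, channel=7, power=12, tag=Q} → tag is Q → Group A. {freq=10, channel=2, power=2, tag=Q} → tag is Q → Group A. {freq=11, channel=4, power=5, tag=S} → tag is S → Group B.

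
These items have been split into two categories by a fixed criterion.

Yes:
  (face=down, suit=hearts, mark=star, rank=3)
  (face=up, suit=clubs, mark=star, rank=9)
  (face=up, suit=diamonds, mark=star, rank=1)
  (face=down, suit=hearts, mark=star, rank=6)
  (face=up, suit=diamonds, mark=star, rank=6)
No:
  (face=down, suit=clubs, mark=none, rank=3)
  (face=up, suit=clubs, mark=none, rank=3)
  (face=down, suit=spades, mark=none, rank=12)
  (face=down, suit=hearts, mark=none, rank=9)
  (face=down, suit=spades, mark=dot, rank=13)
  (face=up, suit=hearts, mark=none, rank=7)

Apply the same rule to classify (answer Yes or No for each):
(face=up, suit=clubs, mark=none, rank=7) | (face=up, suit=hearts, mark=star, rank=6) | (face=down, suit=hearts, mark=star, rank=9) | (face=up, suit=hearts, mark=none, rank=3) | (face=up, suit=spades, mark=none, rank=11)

Looking at the examples, the only property every 'Yes' case has and every 'No' case lacks is: mark is star.
(face=up, suit=clubs, mark=none, rank=7): mark is none, lacks this property → No. (face=up, suit=hearts, mark=star, rank=6): mark is star, matches → Yes. (face=down, suit=hearts, mark=star, rank=9): mark is star, matches → Yes. (face=up, suit=hearts, mark=none, rank=3): mark is none, lacks this property → No. (face=up, suit=spades, mark=none, rank=11): mark is none, lacks this property → No.

No, Yes, Yes, No, No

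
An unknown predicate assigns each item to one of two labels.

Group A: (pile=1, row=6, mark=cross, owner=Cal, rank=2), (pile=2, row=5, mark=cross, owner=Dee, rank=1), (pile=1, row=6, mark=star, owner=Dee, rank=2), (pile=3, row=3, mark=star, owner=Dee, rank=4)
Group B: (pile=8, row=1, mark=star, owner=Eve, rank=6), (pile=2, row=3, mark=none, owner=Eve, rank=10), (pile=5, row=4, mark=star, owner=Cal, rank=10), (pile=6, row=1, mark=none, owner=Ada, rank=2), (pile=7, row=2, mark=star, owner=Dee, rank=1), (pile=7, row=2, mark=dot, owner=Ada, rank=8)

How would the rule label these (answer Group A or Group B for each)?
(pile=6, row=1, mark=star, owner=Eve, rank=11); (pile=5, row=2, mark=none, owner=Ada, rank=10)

The classifier is using: rank ≤ 4 AND row ≥ 3.

Group B, Group B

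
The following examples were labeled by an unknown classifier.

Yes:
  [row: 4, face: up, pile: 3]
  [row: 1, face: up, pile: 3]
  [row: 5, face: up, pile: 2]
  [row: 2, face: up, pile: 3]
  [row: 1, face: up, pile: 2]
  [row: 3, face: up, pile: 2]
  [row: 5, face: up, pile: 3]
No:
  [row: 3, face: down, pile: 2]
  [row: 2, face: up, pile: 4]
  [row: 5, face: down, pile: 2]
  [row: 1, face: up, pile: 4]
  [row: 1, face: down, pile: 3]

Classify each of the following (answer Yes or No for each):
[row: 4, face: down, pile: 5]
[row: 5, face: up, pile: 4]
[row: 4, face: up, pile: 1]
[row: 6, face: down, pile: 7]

The classifier is using: face is up AND pile ≤ 3.
[row: 4, face: down, pile: 5]: No (face is down, pile = 5).
[row: 5, face: up, pile: 4]: No (face is up, pile = 4).
[row: 4, face: up, pile: 1]: Yes (face is up, pile = 1).
[row: 6, face: down, pile: 7]: No (face is down, pile = 7).

No, No, Yes, No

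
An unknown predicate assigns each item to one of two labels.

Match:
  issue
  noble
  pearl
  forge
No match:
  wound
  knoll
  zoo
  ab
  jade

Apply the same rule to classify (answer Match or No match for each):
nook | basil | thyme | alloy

The common property of the 'Match' items is: odd length AND contains 'e'. No 'No match' item has it.

No match, No match, Match, No match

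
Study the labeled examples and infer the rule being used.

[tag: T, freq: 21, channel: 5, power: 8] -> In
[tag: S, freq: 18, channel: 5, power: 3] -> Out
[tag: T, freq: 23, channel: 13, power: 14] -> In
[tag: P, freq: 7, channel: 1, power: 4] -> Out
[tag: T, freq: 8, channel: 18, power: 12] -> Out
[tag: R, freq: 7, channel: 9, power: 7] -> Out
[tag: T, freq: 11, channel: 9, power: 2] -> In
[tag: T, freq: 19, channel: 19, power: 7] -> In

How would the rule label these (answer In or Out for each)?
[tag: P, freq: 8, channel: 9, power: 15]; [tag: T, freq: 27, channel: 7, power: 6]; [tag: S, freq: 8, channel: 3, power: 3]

Out, In, Out

The distinguishing property — tag is T AND freq ≥ 11 — holds for all the 'In' cases and none of the 'Out' cases.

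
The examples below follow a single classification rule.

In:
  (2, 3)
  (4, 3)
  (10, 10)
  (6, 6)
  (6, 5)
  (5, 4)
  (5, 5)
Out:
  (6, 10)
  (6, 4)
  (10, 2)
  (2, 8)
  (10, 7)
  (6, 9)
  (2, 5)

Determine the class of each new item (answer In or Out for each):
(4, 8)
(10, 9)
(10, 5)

The common property of the 'In' items is: |first − second| ≤ 1. No 'Out' item has it.

Out, In, Out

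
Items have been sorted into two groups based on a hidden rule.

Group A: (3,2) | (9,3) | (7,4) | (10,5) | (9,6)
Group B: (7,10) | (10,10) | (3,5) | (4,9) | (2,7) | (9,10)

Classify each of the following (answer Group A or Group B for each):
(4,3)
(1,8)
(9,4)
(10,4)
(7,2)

Group A, Group B, Group A, Group A, Group A

One predicate separates the groups cleanly: first > second.
(4,3) → 4 > 3 → Group A. (1,8) → 1 < 8 → Group B. (9,4) → 9 > 4 → Group A. (10,4) → 10 > 4 → Group A. (7,2) → 7 > 2 → Group A.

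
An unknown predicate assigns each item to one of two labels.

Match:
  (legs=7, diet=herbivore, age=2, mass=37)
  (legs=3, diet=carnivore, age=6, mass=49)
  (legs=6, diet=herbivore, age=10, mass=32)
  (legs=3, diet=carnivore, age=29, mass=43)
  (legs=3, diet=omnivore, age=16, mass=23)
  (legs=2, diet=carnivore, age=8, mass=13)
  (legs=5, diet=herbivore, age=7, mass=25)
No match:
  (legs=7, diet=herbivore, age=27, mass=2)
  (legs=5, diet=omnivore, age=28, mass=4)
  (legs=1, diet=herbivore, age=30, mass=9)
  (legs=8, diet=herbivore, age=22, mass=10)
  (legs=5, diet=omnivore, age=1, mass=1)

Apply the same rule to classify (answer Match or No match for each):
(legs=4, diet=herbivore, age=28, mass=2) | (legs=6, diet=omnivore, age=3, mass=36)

'Match' ⟺ mass ≥ 13.
No match: (legs=4, diet=herbivore, age=28, mass=2), since mass = 2.
Match: (legs=6, diet=omnivore, age=3, mass=36), since mass = 36.

No match, Match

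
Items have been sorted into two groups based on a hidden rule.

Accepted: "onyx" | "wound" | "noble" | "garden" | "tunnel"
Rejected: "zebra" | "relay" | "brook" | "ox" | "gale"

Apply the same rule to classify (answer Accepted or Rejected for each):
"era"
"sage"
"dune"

Rejected, Rejected, Accepted

One predicate separates the groups cleanly: contains 'n'.
"era": no 'n' — does not fit, so Rejected.
"sage": no 'n' — does not fit, so Rejected.
"dune": has 'n' — passes, so Accepted.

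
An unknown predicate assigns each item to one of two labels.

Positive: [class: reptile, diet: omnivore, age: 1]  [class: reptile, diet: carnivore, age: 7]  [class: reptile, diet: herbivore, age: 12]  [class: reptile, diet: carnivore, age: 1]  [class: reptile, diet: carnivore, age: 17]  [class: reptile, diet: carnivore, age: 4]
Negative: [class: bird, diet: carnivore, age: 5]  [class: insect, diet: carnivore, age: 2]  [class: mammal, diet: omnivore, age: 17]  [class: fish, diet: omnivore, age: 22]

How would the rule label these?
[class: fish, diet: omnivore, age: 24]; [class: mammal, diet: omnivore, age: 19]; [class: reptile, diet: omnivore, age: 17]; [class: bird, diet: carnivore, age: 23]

Looking at the examples, the only property every 'Positive' case has and every 'Negative' case lacks is: class is reptile.
[class: fish, diet: omnivore, age: 24] — class is fish, hence Negative.
[class: mammal, diet: omnivore, age: 19] — class is mammal, hence Negative.
[class: reptile, diet: omnivore, age: 17] — class is reptile, hence Positive.
[class: bird, diet: carnivore, age: 23] — class is bird, hence Negative.

Negative, Negative, Positive, Negative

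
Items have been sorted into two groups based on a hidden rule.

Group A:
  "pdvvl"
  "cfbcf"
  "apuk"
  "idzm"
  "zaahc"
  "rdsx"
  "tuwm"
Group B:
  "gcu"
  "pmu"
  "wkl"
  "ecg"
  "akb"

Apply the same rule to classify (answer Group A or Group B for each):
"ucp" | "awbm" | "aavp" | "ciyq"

Group B, Group A, Group A, Group A

The pattern is that an item is 'Group A' exactly when: length ≥ 4.
"ucp": Group B (length 3).
"awbm": Group A (length 4).
"aavp": Group A (length 4).
"ciyq": Group A (length 4).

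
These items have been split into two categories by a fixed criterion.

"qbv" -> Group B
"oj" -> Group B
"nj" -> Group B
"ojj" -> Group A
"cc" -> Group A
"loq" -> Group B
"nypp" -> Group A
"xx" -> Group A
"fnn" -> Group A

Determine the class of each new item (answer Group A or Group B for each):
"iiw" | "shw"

Group A, Group B

The simplest hypothesis consistent with all the labels is: has a double letter.
"iiw": Group A ('ii' doubled).
"shw": Group B (no doubled letter).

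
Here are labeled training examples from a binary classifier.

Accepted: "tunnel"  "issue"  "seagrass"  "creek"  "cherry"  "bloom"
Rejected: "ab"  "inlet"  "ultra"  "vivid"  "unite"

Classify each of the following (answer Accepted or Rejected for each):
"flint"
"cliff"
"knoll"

The common property of the 'Accepted' items is: has a double letter. No 'Rejected' item has it.

Rejected, Accepted, Accepted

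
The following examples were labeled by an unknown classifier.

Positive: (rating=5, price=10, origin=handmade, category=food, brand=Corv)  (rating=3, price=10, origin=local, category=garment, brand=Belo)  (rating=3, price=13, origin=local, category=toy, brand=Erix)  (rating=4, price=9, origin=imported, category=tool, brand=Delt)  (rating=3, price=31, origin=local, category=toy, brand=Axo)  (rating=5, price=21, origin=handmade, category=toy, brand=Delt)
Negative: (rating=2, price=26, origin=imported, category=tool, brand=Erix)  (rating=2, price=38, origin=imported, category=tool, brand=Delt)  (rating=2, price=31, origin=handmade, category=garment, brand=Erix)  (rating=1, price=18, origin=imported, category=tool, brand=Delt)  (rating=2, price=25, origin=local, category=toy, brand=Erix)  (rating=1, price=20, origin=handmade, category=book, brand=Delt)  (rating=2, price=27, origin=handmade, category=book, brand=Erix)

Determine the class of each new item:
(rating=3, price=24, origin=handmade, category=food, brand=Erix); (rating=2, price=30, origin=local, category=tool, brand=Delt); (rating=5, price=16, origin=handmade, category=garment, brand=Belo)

Positive, Negative, Positive

The simplest hypothesis consistent with all the labels is: rating ≥ 3.
Positive: (rating=3, price=24, origin=handmade, category=food, brand=Erix), since rating = 3. Negative: (rating=2, price=30, origin=local, category=tool, brand=Delt), since rating = 2. Positive: (rating=5, price=16, origin=handmade, category=garment, brand=Belo), since rating = 5.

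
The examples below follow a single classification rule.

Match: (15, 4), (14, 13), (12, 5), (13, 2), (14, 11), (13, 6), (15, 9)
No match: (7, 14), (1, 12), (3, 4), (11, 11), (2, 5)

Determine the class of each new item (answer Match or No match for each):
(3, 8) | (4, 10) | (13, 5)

The distinguishing property — first > second — holds for all the 'Match' cases and none of the 'No match' cases.

No match, No match, Match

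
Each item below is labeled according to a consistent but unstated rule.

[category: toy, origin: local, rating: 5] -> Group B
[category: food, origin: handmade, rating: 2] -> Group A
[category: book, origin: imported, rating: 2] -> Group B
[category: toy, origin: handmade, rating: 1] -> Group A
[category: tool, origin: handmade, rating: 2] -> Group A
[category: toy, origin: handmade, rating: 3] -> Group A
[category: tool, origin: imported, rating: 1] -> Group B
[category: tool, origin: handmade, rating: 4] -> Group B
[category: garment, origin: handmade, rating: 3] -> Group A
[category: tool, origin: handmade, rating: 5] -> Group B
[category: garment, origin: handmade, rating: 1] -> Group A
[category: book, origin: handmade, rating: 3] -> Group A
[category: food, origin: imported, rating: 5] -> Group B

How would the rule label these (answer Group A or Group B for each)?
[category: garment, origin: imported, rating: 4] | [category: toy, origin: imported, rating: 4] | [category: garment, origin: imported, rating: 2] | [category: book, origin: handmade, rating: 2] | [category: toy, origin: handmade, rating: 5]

Group B, Group B, Group B, Group A, Group B

The distinguishing property — origin is handmade AND rating ≤ 3 — holds for all the 'Group A' cases and none of the 'Group B' cases.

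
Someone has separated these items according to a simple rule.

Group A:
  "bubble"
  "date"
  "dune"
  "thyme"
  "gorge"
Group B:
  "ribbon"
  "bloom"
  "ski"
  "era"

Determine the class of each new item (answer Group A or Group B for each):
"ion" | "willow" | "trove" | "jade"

The classifier is using: ends with 'e'.

Group B, Group B, Group A, Group A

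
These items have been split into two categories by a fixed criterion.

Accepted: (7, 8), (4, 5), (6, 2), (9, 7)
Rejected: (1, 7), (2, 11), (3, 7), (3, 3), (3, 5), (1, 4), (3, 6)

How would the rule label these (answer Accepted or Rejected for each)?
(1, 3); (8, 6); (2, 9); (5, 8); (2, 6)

The distinguishing property — first ≥ 4 — holds for all the 'Accepted' cases and none of the 'Rejected' cases.
(1, 3): first 1 — does not fit, so Rejected.
(8, 6): first 8 — passes, so Accepted.
(2, 9): first 2 — does not fit, so Rejected.
(5, 8): first 5 — passes, so Accepted.
(2, 6): first 2 — does not fit, so Rejected.

Rejected, Accepted, Rejected, Accepted, Rejected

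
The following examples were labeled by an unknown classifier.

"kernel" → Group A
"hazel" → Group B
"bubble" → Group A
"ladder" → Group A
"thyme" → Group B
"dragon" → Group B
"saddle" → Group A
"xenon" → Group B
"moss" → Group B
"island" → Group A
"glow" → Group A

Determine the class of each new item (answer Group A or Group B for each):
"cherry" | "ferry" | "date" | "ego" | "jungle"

Group B, Group B, Group B, Group B, Group A

The pattern is that an item is 'Group A' exactly when: even length AND contains 'l'.
"cherry" — length 6, no 'l', hence Group B. "ferry" — length 5, no 'l', hence Group B. "date" — length 4, no 'l', hence Group B. "ego" — length 3, no 'l', hence Group B. "jungle" — length 6, has 'l', hence Group A.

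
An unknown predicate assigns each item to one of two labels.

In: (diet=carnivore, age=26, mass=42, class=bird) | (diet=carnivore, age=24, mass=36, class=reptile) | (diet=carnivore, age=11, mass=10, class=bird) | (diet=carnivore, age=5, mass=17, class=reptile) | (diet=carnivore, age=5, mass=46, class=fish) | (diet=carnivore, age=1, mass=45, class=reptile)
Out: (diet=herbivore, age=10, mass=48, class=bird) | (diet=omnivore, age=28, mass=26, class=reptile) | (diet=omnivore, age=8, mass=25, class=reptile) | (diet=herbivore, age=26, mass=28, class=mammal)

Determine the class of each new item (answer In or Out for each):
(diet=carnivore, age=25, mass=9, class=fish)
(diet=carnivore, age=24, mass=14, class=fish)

In, In

The pattern is that an item is 'In' exactly when: diet is carnivore.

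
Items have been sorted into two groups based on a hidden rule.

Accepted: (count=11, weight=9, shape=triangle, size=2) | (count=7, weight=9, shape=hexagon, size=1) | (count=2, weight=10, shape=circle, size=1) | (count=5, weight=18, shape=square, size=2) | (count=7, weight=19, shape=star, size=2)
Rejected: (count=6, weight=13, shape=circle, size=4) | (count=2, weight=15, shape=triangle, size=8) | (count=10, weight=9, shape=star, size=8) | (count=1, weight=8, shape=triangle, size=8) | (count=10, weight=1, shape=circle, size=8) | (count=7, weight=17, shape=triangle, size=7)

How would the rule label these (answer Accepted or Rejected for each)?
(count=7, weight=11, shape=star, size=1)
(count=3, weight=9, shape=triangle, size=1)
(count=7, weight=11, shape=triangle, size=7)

Accepted, Accepted, Rejected

Rule: size ≤ 2. This holds for each 'Accepted' example and fails for each 'Rejected' one.
(count=7, weight=11, shape=star, size=1) → size = 1 → Accepted.
(count=3, weight=9, shape=triangle, size=1) → size = 1 → Accepted.
(count=7, weight=11, shape=triangle, size=7) → size = 7 → Rejected.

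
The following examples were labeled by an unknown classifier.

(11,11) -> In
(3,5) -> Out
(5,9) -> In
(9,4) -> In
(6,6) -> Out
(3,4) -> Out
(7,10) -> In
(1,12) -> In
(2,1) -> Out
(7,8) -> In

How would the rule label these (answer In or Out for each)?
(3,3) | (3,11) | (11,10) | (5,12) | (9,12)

Out, In, In, In, In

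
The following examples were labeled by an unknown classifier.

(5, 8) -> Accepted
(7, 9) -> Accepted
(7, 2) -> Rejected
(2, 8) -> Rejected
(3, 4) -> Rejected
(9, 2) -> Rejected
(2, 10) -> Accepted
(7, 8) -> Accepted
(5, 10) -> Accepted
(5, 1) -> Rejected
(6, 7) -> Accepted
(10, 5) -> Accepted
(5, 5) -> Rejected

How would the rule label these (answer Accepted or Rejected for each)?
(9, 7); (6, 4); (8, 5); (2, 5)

Accepted, Rejected, Accepted, Rejected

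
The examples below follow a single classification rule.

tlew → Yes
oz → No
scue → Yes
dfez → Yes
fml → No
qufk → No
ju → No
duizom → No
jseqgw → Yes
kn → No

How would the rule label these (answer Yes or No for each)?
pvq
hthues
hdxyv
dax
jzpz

No, Yes, No, No, No

All 'Yes' examples share one property — contains 'e' — and every 'No' example lacks it.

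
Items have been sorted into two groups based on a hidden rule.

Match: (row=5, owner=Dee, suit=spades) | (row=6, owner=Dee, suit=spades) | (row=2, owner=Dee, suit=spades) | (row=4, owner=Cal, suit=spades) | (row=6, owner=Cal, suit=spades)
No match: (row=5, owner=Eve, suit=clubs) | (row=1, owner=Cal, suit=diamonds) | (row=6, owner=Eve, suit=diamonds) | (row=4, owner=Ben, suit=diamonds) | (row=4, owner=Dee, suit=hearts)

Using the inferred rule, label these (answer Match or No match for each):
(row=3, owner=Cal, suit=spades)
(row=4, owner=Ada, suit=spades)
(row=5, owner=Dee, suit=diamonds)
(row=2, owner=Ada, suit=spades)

Match, Match, No match, Match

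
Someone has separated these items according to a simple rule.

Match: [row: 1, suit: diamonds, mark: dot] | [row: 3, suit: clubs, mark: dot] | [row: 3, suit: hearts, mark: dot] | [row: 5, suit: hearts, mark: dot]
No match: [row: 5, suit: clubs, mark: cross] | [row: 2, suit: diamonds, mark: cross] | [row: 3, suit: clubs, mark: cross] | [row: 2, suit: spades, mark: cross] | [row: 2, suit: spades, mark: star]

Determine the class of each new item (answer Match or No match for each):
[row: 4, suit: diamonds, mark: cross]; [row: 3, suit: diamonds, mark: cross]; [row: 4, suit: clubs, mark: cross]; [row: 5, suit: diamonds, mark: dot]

No match, No match, No match, Match

The distinguishing property — mark is dot — holds for all the 'Match' cases and none of the 'No match' cases.
[row: 4, suit: diamonds, mark: cross]: mark is cross — does not fit, so No match.
[row: 3, suit: diamonds, mark: cross]: mark is cross — does not fit, so No match.
[row: 4, suit: clubs, mark: cross]: mark is cross — does not fit, so No match.
[row: 5, suit: diamonds, mark: dot]: mark is dot — satisfies this, so Match.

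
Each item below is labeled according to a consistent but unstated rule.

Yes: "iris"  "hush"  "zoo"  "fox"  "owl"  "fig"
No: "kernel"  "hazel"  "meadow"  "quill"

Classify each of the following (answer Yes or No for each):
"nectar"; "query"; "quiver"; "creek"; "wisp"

The common property of the 'Yes' items is: length ≤ 4. No 'No' item has it.
"nectar" → length 6 → No.
"query" → length 5 → No.
"quiver" → length 6 → No.
"creek" → length 5 → No.
"wisp" → length 4 → Yes.

No, No, No, No, Yes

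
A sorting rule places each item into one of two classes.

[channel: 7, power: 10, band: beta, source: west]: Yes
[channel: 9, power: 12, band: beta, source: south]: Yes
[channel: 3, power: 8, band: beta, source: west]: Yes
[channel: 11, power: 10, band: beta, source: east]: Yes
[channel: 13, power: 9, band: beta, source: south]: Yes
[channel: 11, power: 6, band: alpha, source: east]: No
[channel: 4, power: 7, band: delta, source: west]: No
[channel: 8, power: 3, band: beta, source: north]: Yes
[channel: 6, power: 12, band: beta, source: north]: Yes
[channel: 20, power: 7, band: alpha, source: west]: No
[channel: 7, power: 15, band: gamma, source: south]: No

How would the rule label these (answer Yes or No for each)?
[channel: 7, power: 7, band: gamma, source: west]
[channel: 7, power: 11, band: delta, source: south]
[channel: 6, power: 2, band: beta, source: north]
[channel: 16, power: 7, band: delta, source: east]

No, No, Yes, No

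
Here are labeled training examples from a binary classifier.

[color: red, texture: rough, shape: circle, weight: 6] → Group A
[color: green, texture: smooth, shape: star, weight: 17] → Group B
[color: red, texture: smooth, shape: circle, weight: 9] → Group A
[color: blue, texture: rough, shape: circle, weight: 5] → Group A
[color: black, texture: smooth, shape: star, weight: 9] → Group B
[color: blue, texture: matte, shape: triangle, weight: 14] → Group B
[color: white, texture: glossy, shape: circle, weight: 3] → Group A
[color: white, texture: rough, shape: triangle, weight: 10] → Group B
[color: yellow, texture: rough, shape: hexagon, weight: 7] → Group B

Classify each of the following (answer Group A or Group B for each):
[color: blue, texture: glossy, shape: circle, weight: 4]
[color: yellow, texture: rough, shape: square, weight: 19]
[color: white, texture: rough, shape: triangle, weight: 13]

Comparing the two groups points to one rule — shape is circle.
Group A: [color: blue, texture: glossy, shape: circle, weight: 4], since shape is circle.
Group B: [color: yellow, texture: rough, shape: square, weight: 19], since shape is square.
Group B: [color: white, texture: rough, shape: triangle, weight: 13], since shape is triangle.

Group A, Group B, Group B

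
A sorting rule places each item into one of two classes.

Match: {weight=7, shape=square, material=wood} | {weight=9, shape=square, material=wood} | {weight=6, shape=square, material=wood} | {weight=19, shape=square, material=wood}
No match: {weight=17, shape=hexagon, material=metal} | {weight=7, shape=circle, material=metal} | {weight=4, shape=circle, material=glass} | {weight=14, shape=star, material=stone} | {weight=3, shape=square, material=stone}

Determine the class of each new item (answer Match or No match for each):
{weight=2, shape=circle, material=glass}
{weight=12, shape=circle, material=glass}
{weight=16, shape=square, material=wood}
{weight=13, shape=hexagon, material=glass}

The rule appears to be: material is wood.
{weight=2, shape=circle, material=glass} — material is glass, hence No match.
{weight=12, shape=circle, material=glass} — material is glass, hence No match.
{weight=16, shape=square, material=wood} — material is wood, hence Match.
{weight=13, shape=hexagon, material=glass} — material is glass, hence No match.

No match, No match, Match, No match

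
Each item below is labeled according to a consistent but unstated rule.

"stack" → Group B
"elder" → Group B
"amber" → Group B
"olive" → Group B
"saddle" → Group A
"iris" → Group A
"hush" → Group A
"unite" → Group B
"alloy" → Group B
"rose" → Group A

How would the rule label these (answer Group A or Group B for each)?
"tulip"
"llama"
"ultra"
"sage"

Checking candidate rules against both groups, what survives is: even length.
"tulip" — length 5, hence Group B.
"llama" — length 5, hence Group B.
"ultra" — length 5, hence Group B.
"sage" — length 4, hence Group A.

Group B, Group B, Group B, Group A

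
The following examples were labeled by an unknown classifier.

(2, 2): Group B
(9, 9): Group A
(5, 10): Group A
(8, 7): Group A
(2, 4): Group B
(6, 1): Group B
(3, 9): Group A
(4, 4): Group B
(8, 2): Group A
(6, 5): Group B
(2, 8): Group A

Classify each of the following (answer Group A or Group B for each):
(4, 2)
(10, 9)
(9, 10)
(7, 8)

Group B, Group A, Group A, Group A

One predicate separates the groups cleanly: max ≥ 7.
(4, 2) → max 4 → Group B. (10, 9) → max 10 → Group A. (9, 10) → max 10 → Group A. (7, 8) → max 8 → Group A.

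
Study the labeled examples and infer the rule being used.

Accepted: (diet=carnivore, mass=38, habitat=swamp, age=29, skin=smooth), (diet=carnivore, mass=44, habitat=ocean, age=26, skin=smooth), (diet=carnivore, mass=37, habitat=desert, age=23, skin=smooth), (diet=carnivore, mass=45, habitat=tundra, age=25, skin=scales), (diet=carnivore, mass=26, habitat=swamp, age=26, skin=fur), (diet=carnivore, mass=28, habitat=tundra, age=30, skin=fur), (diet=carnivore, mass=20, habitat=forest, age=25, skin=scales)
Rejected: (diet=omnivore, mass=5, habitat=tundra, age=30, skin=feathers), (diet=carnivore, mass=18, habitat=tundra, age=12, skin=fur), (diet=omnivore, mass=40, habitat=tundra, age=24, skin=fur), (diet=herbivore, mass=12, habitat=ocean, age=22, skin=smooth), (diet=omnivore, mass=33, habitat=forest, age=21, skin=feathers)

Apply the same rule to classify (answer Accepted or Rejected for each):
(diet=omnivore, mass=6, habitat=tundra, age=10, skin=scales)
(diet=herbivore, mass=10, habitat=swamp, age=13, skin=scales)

Every 'Accepted' example satisfies: diet is carnivore AND age ≥ 21. None of the 'Rejected' examples do.

Rejected, Rejected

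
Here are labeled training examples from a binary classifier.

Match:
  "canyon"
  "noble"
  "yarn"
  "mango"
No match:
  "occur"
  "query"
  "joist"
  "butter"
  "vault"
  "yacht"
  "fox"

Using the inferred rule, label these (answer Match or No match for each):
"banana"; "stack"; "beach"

The classifier is using: contains 'n'.
"banana": Match (has 'n'). "stack": No match (no 'n'). "beach": No match (no 'n').

Match, No match, No match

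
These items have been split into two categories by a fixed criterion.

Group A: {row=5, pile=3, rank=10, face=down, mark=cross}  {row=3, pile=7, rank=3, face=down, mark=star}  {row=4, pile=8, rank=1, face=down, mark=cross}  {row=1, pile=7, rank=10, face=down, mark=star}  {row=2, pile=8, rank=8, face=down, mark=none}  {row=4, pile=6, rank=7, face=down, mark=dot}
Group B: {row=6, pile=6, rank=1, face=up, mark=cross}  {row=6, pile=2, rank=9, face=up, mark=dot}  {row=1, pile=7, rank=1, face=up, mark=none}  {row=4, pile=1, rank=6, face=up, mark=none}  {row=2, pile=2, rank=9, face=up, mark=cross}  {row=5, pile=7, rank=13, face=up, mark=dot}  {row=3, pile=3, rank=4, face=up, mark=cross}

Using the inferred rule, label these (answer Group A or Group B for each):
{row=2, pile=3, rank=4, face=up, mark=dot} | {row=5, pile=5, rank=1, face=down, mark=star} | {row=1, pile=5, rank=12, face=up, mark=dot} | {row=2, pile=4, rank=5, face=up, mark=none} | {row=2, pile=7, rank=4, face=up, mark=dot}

Group B, Group A, Group B, Group B, Group B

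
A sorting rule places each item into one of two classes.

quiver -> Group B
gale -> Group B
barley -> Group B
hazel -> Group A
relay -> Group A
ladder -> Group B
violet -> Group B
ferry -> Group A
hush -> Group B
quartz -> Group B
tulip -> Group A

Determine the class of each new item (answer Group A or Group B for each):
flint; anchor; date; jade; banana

Group A, Group B, Group B, Group B, Group B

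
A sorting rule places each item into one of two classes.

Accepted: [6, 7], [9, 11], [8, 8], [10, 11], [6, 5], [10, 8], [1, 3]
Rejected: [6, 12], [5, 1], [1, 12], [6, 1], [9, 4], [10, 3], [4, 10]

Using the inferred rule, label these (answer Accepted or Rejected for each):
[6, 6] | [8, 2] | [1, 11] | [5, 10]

Accepted, Rejected, Rejected, Rejected

One predicate separates the groups cleanly: |first − second| ≤ 2.
[6, 6]: Accepted (|6−6| = 0).
[8, 2]: Rejected (|8−2| = 6).
[1, 11]: Rejected (|1−11| = 10).
[5, 10]: Rejected (|5−10| = 5).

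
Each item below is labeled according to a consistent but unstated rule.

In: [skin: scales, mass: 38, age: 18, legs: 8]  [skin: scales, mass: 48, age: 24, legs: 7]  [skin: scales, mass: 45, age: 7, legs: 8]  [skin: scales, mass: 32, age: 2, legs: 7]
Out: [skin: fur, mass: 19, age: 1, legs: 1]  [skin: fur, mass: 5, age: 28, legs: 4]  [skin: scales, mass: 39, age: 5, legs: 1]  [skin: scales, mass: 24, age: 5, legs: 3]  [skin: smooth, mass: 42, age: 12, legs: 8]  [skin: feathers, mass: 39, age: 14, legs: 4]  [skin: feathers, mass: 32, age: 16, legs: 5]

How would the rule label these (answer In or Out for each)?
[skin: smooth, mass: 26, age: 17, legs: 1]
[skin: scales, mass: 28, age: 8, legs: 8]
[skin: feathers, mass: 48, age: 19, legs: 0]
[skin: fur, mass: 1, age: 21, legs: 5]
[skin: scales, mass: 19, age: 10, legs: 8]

The distinguishing property — skin is scales AND legs ≥ 4 — holds for all the 'In' cases and none of the 'Out' cases.

Out, In, Out, Out, In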